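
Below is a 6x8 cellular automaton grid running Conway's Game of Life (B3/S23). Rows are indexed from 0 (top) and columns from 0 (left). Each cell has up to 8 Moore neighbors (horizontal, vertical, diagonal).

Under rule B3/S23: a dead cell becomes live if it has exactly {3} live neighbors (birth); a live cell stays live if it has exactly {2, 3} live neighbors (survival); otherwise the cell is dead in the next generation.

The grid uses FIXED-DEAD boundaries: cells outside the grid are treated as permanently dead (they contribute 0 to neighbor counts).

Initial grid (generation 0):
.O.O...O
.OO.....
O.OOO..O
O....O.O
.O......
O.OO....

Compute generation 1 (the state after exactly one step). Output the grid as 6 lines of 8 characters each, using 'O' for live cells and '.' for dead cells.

Answer: .O......
O...O...
O.OOO.O.
O.OOO.O.
OOO.....
.OO.....

Derivation:
Simulating step by step:
Generation 0 (given above): 17 live cells
Generation 1: 18 live cells
(generation 1 grid is the final answer)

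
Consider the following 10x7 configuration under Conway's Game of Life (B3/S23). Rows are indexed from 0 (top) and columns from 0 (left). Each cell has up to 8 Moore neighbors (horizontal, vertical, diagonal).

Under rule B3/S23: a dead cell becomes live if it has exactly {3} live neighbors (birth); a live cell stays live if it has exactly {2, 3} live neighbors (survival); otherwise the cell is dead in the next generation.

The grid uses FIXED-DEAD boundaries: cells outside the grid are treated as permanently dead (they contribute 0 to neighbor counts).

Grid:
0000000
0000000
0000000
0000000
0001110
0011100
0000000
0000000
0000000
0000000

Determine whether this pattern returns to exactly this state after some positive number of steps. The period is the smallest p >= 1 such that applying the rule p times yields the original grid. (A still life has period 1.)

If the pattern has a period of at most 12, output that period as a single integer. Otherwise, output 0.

Answer: 2

Derivation:
Simulating and comparing each generation to the original:
Gen 0 (original, given above): 6 live cells
Gen 1: 6 live cells, differs from original
Gen 2: 6 live cells, MATCHES original -> period = 2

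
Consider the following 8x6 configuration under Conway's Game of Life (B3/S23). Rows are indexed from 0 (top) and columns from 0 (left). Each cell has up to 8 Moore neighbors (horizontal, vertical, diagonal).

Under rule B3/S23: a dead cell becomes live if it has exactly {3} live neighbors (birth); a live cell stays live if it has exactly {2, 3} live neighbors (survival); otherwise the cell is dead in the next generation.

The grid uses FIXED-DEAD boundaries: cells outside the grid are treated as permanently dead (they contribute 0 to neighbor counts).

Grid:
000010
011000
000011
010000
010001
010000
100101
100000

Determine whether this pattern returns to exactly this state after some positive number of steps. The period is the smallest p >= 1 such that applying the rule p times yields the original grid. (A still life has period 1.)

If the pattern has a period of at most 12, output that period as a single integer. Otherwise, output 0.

Simulating and comparing each generation to the original:
Gen 0 (original, given above): 13 live cells
Gen 1: 16 live cells, differs from original
Gen 2: 14 live cells, differs from original
Gen 3: 15 live cells, differs from original
Gen 4: 16 live cells, differs from original
Gen 5: 18 live cells, differs from original
Gen 6: 11 live cells, differs from original
Gen 7: 7 live cells, differs from original
Gen 8: 6 live cells, differs from original
Gen 9: 8 live cells, differs from original
Gen 10: 8 live cells, differs from original
Gen 11: 9 live cells, differs from original
Gen 12: 10 live cells, differs from original
No period found within 12 steps.

Answer: 0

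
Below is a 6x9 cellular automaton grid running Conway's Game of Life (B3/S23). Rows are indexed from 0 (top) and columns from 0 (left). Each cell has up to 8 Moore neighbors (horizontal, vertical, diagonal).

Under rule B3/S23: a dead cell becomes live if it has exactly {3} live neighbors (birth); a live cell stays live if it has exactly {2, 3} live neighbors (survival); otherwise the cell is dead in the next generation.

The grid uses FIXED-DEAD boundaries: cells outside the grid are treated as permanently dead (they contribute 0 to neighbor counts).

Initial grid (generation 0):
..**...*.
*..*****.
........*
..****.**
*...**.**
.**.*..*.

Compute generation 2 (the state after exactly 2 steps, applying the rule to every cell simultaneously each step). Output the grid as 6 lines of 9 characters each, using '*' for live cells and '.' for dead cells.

Answer: ..*..*.**
.*...*..*
..*.....*
.........
..**...*.
....****.

Derivation:
Simulating step by step:
Generation 0 (given above): 25 live cells
Generation 1: 22 live cells
..**.*.*.
..*******
..*.....*
...*.*...
.........
.*.******
Generation 2: 16 live cells
(generation 2 grid is the final answer)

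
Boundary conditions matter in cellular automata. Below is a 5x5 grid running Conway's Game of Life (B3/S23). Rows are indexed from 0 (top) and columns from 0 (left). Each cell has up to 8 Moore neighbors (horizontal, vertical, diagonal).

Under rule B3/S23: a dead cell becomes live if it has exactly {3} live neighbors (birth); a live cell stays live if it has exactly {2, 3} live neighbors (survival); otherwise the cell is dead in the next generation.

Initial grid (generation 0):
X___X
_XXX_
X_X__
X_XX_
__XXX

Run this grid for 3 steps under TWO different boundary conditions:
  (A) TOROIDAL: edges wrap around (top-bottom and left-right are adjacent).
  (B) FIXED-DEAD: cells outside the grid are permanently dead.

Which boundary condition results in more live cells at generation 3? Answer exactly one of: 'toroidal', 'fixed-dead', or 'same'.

Answer: fixed-dead

Derivation:
Under TOROIDAL boundary, generation 3:
_X_X_
_X__X
_XX__
_XX__
XX___
Population = 10

Under FIXED-DEAD boundary, generation 3:
__X__
XX_XX
XX_XX
___XX
__X__
Population = 12

Comparison: toroidal=10, fixed-dead=12 -> fixed-dead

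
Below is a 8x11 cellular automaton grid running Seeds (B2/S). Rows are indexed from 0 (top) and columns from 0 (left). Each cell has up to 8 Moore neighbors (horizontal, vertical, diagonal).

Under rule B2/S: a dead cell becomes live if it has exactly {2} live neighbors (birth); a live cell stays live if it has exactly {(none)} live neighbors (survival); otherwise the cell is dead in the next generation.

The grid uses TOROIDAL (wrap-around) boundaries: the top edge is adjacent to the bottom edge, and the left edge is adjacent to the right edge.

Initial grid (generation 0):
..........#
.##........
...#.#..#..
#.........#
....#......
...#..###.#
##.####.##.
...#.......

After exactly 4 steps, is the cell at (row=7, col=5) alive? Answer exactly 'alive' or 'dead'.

Answer: alive

Derivation:
Simulating step by step:
Generation 0 (given above): 23 live cells
Generation 1: 22 live cells
##.#.......
#..##....#.
....#....##
...#.#...#.
...#.##.#..
.#.........
...........
.#....###..
Generation 2: 21 live cells
.....##..#.
.....#..#..
#.#........
..#....#...
.......#.#.
..#.####...
###...#.#..
...........
Generation 3: 27 live cells
....#..##..
.#..#..#.##
...#..###..
...#..#...#
.##.#......
#........##
....#......
#.#.....###
Generation 4: 17 live cells
..#..##....
#.#........
...........
##......##.
.....#.....
..#.##.....
...#.......
.#..##.....

Cell (7,5) at generation 4: 1 -> alive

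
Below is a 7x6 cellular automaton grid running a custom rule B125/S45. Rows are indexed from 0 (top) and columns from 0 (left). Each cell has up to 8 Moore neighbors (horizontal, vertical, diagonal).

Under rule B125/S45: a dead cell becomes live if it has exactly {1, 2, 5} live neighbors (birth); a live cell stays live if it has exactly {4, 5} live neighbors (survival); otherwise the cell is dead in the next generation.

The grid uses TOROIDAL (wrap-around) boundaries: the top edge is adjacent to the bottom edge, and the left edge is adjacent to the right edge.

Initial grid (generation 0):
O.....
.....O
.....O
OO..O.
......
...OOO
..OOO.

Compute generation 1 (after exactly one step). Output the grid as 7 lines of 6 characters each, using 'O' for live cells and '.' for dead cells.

Answer: .OO...
.O..O.
.OOO..
..OO..
.OO...
OO.OO.
OO.OO.

Derivation:
Simulating step by step:
Generation 0 (given above): 12 live cells
Generation 1: 19 live cells
(generation 1 grid is the final answer)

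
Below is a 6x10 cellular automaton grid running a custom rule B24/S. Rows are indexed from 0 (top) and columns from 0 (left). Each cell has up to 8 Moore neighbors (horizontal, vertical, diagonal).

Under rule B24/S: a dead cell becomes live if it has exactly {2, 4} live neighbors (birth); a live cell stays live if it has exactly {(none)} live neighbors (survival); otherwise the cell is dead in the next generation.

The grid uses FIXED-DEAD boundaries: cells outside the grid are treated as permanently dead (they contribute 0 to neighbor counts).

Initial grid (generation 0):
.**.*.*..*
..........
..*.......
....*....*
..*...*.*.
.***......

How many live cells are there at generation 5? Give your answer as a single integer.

Simulating step by step:
Generation 0 (given above): 14 live cells
Generation 1: 15 live cells
...*.*....
.....*....
...*......
.**..*.**.
...***.*.*
.......*..
Generation 2: 15 live cells
......*...
..***.*...
.*...*.**.
...*..*..*
.*........
...*.*....
Generation 3: 21 live cells
..*.*..*..
.*...*.**.
..***.*..*
**..**....
...*.**...
..*.*.....
Generation 4: 13 live cells
.*.*.*....
..*.*.*..*
.*........
..*...**..
*.........
......*...
Generation 5: 6 live cells
......*...
*.........
........*.
*.........
.*...*....
..........
Population at generation 5: 6

Answer: 6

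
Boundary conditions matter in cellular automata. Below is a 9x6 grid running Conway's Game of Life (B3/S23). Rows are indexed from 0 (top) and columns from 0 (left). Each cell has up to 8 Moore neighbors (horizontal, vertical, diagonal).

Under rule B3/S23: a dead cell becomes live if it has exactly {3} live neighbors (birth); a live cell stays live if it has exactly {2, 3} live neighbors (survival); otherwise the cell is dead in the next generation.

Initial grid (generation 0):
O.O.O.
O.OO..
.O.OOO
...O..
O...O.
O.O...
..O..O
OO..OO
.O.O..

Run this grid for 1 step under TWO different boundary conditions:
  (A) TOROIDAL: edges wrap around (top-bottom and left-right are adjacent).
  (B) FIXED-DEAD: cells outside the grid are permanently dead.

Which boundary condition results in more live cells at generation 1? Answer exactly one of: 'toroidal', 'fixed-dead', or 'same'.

Under TOROIDAL boundary, generation 1:
O...OO
O.....
OO...O
O.OO..
.O.O.O
O..O..
..OOO.
.O.OOO
...O..
Population = 23

Under FIXED-DEAD boundary, generation 1:
..O...
O....O
.O....
..OO.O
.O.O..
...O..
O.OOOO
OO.OOO
OOO.O.
Population = 24

Comparison: toroidal=23, fixed-dead=24 -> fixed-dead

Answer: fixed-dead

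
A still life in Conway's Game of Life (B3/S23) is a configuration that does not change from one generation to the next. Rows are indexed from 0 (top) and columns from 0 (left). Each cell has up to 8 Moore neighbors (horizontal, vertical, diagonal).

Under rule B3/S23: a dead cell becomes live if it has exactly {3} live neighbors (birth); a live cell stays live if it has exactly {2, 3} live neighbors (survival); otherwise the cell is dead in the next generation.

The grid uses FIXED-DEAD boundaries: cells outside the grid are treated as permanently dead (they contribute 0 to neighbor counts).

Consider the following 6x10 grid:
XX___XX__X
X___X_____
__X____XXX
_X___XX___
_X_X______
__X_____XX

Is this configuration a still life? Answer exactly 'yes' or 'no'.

Compute generation 1 and compare to generation 0 (given above):
Generation 1:
XX___X____
X____XXX_X
_X___XXXX_
_X____XXX_
_X________
__X_______
Cell (0,6) differs: gen0=1 vs gen1=0 -> NOT a still life.

Answer: no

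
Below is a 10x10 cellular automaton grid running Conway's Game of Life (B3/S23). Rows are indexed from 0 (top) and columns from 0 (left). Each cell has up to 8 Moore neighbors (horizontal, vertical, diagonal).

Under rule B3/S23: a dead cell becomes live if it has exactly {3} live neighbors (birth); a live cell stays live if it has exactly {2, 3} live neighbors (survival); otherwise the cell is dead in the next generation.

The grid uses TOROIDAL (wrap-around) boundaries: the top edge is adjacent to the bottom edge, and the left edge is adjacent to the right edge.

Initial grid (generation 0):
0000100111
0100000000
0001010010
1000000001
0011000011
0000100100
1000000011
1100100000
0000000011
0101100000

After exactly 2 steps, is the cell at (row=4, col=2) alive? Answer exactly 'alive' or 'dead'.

Simulating step by step:
Generation 0 (given above): 27 live cells
Generation 1: 35 live cells
1011100010
0000100101
1000000001
1011100000
1001000011
1001000100
1100000011
0100000000
0111100001
1001100100
Generation 2: 32 live cells
1110010110
0100100000
1100100011
0011100010
1000000010
0010000100
0110000011
0001000010
0100100000
1000010010

Cell (4,2) at generation 2: 0 -> dead

Answer: dead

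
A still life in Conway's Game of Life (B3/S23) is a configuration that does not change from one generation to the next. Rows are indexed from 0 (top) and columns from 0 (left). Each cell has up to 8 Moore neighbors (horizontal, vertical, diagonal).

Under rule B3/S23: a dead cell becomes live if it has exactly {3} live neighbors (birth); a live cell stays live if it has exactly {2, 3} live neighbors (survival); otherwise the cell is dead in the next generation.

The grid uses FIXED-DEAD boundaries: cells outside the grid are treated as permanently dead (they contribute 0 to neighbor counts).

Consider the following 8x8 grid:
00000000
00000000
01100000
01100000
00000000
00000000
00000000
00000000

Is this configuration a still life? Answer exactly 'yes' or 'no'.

Answer: yes

Derivation:
Compute generation 1 and compare to generation 0 (given above):
Generation 1:
00000000
00000000
01100000
01100000
00000000
00000000
00000000
00000000
The grids are IDENTICAL -> still life.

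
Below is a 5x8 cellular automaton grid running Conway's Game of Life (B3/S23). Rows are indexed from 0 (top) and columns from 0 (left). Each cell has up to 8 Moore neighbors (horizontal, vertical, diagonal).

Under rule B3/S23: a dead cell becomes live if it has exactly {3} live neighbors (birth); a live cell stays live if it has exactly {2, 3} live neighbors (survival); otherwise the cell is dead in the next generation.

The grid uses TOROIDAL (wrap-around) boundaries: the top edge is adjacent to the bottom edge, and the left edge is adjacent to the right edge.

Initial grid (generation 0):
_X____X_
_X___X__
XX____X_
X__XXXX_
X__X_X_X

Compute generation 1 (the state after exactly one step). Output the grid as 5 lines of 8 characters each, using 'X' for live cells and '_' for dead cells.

Simulating step by step:
Generation 0 (given above): 16 live cells
Generation 1: 21 live cells
(generation 1 grid is the final answer)

Answer: _XX_XXXX
_XX__XXX
XXX___X_
__XX____
XXXX____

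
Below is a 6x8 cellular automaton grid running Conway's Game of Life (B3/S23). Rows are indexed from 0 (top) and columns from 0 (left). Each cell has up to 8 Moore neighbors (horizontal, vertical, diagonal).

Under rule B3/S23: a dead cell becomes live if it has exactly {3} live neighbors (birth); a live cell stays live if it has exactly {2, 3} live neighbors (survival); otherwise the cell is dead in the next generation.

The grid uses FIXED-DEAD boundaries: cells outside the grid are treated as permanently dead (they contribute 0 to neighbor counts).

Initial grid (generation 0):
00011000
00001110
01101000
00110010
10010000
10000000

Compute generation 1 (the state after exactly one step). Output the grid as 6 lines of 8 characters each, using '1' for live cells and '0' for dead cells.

Answer: 00011000
00100000
01101010
00001000
01110000
00000000

Derivation:
Simulating step by step:
Generation 0 (given above): 14 live cells
Generation 1: 11 live cells
(generation 1 grid is the final answer)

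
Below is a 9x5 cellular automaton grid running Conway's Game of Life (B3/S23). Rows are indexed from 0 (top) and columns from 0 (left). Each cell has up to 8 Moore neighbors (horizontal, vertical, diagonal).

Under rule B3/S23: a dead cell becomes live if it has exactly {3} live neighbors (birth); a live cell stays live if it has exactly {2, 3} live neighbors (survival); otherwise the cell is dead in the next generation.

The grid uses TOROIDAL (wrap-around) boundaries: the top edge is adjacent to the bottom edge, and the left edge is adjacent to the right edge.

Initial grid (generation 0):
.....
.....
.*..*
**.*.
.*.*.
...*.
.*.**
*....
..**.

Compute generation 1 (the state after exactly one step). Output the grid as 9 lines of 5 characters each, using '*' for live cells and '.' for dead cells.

Simulating step by step:
Generation 0 (given above): 14 live cells
Generation 1: 16 live cells
(generation 1 grid is the final answer)

Answer: .....
.....
.**.*
.*.*.
**.*.
*..*.
*.***
**...
.....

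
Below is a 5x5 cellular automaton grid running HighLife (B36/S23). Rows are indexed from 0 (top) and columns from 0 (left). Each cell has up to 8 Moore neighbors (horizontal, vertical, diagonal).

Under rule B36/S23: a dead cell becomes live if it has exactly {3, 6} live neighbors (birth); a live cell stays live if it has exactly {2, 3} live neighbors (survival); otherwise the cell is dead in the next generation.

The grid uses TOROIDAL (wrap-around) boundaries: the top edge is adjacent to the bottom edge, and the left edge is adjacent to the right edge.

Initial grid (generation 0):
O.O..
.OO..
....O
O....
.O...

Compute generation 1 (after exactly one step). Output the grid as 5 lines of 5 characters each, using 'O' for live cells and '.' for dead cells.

Answer: O.O..
OOOO.
OO...
O....
OO...

Derivation:
Simulating step by step:
Generation 0 (given above): 7 live cells
Generation 1: 11 live cells
(generation 1 grid is the final answer)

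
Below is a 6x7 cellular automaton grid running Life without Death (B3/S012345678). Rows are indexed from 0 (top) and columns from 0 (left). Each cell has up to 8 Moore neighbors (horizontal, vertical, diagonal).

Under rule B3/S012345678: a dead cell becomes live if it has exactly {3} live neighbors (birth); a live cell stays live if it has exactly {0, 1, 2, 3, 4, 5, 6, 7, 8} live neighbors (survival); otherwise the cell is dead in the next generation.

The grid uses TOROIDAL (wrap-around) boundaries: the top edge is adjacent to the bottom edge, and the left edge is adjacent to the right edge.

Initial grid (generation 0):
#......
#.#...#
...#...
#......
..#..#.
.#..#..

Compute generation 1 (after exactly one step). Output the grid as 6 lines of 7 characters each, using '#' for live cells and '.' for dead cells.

Answer: #.....#
###...#
##.#..#
#......
.##..#.
.#..#..

Derivation:
Simulating step by step:
Generation 0 (given above): 10 live cells
Generation 1: 16 live cells
(generation 1 grid is the final answer)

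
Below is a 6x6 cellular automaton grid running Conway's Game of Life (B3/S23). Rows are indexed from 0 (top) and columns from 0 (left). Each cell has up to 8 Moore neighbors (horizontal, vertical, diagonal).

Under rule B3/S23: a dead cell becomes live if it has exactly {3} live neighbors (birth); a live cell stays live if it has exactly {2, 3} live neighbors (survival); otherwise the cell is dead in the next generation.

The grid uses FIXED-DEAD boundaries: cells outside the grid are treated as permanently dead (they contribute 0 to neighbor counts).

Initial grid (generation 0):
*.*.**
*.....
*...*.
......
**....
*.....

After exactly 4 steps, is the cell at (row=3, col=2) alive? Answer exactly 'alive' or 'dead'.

Answer: alive

Derivation:
Simulating step by step:
Generation 0 (given above): 10 live cells
Generation 1: 11 live cells
.*....
*..***
......
**....
**....
**....
Generation 2: 10 live cells
....*.
....*.
**..*.
**....
..*...
**....
Generation 3: 9 live cells
......
...***
**....
*.*...
..*...
.*....
Generation 4: 10 live cells
....*.
....*.
*****.
*.*...
..*...
......

Cell (3,2) at generation 4: 1 -> alive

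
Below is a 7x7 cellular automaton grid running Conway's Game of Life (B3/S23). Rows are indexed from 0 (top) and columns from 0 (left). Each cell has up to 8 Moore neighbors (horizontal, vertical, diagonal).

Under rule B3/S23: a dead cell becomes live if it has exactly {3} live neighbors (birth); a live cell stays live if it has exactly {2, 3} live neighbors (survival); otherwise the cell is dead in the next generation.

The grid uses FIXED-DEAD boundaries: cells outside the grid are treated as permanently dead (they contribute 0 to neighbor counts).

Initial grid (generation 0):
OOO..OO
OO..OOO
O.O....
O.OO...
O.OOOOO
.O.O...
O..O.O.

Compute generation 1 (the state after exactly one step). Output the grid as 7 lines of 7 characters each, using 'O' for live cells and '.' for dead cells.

Simulating step by step:
Generation 0 (given above): 26 live cells
Generation 1: 20 live cells
(generation 1 grid is the final answer)

Answer: O.O.O.O
...OO.O
O.O.OO.
O....O.
O....O.
OO....O
..O.O..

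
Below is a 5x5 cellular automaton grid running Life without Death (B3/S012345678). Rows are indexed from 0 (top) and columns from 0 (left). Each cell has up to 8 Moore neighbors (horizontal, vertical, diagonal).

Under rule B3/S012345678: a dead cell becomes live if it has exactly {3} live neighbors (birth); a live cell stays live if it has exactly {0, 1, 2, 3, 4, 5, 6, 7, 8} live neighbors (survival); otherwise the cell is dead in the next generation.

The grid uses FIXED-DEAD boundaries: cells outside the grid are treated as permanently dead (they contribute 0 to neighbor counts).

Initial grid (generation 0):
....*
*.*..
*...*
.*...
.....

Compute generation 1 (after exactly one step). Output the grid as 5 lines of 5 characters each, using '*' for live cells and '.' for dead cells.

Answer: ....*
****.
*...*
.*...
.....

Derivation:
Simulating step by step:
Generation 0 (given above): 6 live cells
Generation 1: 8 live cells
(generation 1 grid is the final answer)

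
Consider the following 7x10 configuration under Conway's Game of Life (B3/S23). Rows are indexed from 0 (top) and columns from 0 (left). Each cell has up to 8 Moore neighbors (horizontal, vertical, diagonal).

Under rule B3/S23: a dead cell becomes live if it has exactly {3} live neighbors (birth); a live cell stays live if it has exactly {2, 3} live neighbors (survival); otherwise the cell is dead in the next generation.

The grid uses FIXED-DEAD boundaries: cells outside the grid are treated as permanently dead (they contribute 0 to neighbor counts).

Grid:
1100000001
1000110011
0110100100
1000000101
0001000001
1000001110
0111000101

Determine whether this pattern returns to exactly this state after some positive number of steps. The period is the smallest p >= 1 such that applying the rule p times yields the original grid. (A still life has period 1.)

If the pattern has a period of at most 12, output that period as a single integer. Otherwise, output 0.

Simulating and comparing each generation to the original:
Gen 0 (original, given above): 26 live cells
Gen 1: 33 live cells, differs from original
Gen 2: 28 live cells, differs from original
Gen 3: 26 live cells, differs from original
Gen 4: 21 live cells, differs from original
Gen 5: 15 live cells, differs from original
Gen 6: 13 live cells, differs from original
Gen 7: 12 live cells, differs from original
Gen 8: 15 live cells, differs from original
Gen 9: 8 live cells, differs from original
Gen 10: 6 live cells, differs from original
Gen 11: 6 live cells, differs from original
Gen 12: 5 live cells, differs from original
No period found within 12 steps.

Answer: 0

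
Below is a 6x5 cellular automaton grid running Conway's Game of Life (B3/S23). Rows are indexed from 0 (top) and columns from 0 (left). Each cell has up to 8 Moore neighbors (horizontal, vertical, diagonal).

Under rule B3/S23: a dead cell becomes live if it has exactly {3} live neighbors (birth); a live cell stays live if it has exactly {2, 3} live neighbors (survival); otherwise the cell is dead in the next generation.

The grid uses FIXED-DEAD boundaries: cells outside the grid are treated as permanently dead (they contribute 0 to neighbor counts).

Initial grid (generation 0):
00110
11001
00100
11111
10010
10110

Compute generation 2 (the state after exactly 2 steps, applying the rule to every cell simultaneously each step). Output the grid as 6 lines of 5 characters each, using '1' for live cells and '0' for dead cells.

Answer: 01100
01010
00000
00000
10110
01100

Derivation:
Simulating step by step:
Generation 0 (given above): 16 live cells
Generation 1: 11 live cells
01110
01000
00001
10001
10000
01110
Generation 2: 9 live cells
(generation 2 grid is the final answer)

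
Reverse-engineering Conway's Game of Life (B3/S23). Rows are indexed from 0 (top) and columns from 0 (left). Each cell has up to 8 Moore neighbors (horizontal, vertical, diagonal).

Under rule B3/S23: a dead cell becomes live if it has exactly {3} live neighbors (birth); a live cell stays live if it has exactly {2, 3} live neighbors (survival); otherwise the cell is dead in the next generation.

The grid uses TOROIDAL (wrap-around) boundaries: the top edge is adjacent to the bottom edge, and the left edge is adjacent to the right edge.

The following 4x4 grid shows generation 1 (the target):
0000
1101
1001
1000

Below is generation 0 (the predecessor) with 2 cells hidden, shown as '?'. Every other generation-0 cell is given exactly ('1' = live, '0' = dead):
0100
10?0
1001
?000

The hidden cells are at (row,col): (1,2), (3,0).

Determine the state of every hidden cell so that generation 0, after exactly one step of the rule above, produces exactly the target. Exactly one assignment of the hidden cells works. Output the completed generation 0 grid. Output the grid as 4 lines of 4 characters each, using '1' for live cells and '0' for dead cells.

Hidden generation-0 cells (in order): (1,2), (3,0).
A hidden cell only influences target cells in its own 3x3 neighborhood. Try each of the 2^2 = 4 assignments, step the completed generation 0 forward once under B3/S23, and compare with the target:
  (1,2)=0 (3,0)=0 -> step reproduces the target at every cell -> ACCEPT
  (1,2)=0 (3,0)=1 -> step gives (0,0)='1' but target has '0' -> reject
  (1,2)=1 (3,0)=0 -> step gives (0,1)='1' but target has '0' -> reject
  (1,2)=1 (3,0)=1 -> step gives (0,0)='1' but target has '0' -> reject
Unique solution: (1,2)=dead, (3,0)=dead.
Check: live-neighbor counts of every cell in the completed generation 0:
2111
3323
2212
3222
Applying B3/S23 to generation 0 with these counts gives:
0000
1101
1001
1000
which matches the target exactly.

Answer: 0100
1000
1001
0000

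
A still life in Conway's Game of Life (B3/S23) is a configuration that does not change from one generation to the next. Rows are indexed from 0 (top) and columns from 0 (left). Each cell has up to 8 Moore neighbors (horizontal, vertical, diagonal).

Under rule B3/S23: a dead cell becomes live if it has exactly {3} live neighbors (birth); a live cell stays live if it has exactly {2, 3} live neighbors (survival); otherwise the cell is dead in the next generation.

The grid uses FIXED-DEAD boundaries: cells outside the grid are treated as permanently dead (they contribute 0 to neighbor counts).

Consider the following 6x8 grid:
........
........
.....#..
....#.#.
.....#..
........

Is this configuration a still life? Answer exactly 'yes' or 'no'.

Compute generation 1 and compare to generation 0 (given above):
Generation 1:
........
........
.....#..
....#.#.
.....#..
........
The grids are IDENTICAL -> still life.

Answer: yes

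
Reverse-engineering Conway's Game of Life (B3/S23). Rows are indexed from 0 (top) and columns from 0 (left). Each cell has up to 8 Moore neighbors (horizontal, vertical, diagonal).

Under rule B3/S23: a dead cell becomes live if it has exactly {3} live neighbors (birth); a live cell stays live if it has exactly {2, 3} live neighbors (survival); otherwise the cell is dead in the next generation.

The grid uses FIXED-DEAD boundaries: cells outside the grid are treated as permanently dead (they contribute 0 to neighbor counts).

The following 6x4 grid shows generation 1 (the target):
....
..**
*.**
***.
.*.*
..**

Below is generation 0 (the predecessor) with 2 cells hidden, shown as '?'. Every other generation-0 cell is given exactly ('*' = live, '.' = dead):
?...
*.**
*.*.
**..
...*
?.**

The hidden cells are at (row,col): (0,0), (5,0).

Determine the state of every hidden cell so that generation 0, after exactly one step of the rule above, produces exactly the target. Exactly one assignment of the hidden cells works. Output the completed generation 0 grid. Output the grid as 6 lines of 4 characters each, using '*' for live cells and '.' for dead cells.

Hidden generation-0 cells (in order): (0,0), (5,0).
A hidden cell only influences target cells in its own 3x3 neighborhood. Try each of the 2^2 = 4 assignments, step the completed generation 0 forward once under B3/S23, and compare with the target:
  (0,0)=. (5,0)=. -> step reproduces the target at every cell -> ACCEPT
  (0,0)=. (5,0)=* -> step gives (4,0)='*' but target has '.' -> reject
  (0,0)=* (5,0)=. -> step gives (0,1)='*' but target has '.' -> reject
  (0,0)=* (5,0)=* -> step gives (0,1)='*' but target has '.' -> reject
Unique solution: (0,0)=dead, (5,0)=dead.
Check: live-neighbor counts of every cell in the completed generation 0:
1222
1422
3633
2332
2342
0122
Applying B3/S23 to generation 0 with these counts gives:
....
..**
*.**
***.
.*.*
..**
which matches the target exactly.

Answer: ....
*.**
*.*.
**..
...*
..**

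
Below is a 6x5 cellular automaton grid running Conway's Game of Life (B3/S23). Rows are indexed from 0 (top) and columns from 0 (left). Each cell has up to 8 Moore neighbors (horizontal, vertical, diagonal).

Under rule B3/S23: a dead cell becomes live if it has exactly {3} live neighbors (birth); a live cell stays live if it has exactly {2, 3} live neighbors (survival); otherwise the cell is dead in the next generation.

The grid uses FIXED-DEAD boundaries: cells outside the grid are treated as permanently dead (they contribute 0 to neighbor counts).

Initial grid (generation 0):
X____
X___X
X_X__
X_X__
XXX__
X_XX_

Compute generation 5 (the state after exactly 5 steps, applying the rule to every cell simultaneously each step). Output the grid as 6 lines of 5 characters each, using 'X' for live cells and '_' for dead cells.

Answer: _____
__X__
__X__
_X___
_____
_____

Derivation:
Simulating step by step:
Generation 0 (given above): 13 live cells
Generation 1: 10 live cells
_____
X____
X__X_
X_XX_
X____
X_XX_
Generation 2: 8 live cells
_____
_____
X_XX_
X_XX_
X____
_X___
Generation 3: 7 live cells
_____
_____
__XX_
X_XX_
X_X__
_____
Generation 4: 5 live cells
_____
_____
_XXX_
_____
__XX_
_____
Generation 5: 3 live cells
(generation 5 grid is the final answer)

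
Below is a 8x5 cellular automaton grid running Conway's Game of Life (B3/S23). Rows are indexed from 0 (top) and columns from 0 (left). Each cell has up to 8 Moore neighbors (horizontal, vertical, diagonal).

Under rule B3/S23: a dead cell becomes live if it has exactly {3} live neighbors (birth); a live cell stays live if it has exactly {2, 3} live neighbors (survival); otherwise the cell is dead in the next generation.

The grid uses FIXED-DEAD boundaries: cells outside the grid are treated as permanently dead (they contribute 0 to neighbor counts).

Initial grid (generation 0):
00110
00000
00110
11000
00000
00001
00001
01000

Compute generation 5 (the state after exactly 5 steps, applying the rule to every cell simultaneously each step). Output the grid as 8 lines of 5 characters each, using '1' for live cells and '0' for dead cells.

Answer: 00000
00000
01100
01100
00000
00000
00000
00000

Derivation:
Simulating step by step:
Generation 0 (given above): 9 live cells
Generation 1: 4 live cells
00000
00000
01100
01100
00000
00000
00000
00000
Generation 2: 4 live cells
00000
00000
01100
01100
00000
00000
00000
00000
Generation 3: 4 live cells
00000
00000
01100
01100
00000
00000
00000
00000
Generation 4: 4 live cells
00000
00000
01100
01100
00000
00000
00000
00000
Generation 5: 4 live cells
(generation 5 grid is the final answer)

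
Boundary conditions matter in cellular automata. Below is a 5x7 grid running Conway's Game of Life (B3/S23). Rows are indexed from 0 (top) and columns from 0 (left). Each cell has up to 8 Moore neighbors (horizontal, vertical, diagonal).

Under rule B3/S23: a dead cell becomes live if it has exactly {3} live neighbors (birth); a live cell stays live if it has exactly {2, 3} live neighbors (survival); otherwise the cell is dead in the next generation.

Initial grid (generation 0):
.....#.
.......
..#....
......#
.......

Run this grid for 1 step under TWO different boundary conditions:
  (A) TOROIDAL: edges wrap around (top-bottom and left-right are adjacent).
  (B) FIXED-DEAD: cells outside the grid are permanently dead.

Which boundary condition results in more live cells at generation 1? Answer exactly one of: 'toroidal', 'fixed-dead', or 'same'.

Answer: same

Derivation:
Under TOROIDAL boundary, generation 1:
.......
.......
.......
.......
.......
Population = 0

Under FIXED-DEAD boundary, generation 1:
.......
.......
.......
.......
.......
Population = 0

Comparison: toroidal=0, fixed-dead=0 -> same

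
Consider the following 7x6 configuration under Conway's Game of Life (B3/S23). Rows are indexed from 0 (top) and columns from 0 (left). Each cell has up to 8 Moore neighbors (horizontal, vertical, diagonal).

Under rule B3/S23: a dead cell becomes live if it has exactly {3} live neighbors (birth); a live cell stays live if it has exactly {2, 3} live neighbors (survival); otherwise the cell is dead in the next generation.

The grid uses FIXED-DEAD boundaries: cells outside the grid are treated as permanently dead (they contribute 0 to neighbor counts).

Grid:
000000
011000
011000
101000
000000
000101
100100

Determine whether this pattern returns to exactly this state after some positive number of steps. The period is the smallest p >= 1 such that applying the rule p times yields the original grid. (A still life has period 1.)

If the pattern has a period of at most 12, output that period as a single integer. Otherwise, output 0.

Answer: 0

Derivation:
Simulating and comparing each generation to the original:
Gen 0 (original, given above): 10 live cells
Gen 1: 7 live cells, differs from original
Gen 2: 3 live cells, differs from original
Gen 3: 2 live cells, differs from original
Gen 4: 0 live cells, differs from original
Gen 5: 0 live cells, differs from original
Gen 6: 0 live cells, differs from original
Gen 7: 0 live cells, differs from original
Gen 8: 0 live cells, differs from original
Gen 9: 0 live cells, differs from original
Gen 10: 0 live cells, differs from original
Gen 11: 0 live cells, differs from original
Gen 12: 0 live cells, differs from original
No period found within 12 steps.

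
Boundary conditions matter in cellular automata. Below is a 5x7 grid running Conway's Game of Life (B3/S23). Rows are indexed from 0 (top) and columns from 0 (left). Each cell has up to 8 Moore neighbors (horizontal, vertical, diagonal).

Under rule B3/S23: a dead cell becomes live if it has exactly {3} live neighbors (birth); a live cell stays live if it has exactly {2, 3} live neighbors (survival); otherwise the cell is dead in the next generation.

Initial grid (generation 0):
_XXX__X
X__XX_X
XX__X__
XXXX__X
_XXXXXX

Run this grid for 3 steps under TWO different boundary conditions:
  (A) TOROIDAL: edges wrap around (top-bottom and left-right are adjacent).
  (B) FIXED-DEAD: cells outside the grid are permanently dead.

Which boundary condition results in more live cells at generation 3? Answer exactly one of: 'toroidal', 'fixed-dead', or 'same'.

Under TOROIDAL boundary, generation 3:
_______
_______
_______
_______
_______
Population = 0

Under FIXED-DEAD boundary, generation 3:
_X_XX__
_X___X_
_____X_
____X_X
_____XX
Population = 10

Comparison: toroidal=0, fixed-dead=10 -> fixed-dead

Answer: fixed-dead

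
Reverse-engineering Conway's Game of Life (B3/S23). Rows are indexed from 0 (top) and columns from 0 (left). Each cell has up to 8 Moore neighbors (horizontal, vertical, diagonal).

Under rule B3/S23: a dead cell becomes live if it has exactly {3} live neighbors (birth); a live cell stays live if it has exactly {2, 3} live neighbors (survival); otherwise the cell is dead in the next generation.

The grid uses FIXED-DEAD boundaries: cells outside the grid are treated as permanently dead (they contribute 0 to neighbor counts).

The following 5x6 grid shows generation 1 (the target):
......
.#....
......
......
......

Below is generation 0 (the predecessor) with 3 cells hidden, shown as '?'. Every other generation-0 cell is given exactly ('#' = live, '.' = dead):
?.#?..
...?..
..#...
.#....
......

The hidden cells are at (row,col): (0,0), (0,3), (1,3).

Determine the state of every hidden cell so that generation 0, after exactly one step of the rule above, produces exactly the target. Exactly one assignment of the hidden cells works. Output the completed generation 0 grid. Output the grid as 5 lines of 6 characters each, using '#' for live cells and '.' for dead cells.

Hidden generation-0 cells (in order): (0,0), (0,3), (1,3).
A hidden cell only influences target cells in its own 3x3 neighborhood. Try each of the 2^3 = 8 assignments, step the completed generation 0 forward once under B3/S23, and compare with the target:
  (0,0)=. (0,3)=. (1,3)=. -> step gives (1,1)='.' but target has '#' -> reject
  (0,0)=. (0,3)=. (1,3)=# -> step gives (1,1)='.' but target has '#' -> reject
  (0,0)=. (0,3)=# (1,3)=. -> step gives (1,1)='.' but target has '#' -> reject
  (0,0)=. (0,3)=# (1,3)=# -> step gives (0,2)='#' but target has '.' -> reject
  (0,0)=# (0,3)=. (1,3)=. -> step reproduces the target at every cell -> ACCEPT
  (0,0)=# (0,3)=. (1,3)=# -> step gives (1,2)='#' but target has '.' -> reject
  (0,0)=# (0,3)=# (1,3)=. -> step gives (1,2)='#' but target has '.' -> reject
  (0,0)=# (0,3)=# (1,3)=# -> step gives (0,2)='#' but target has '.' -> reject
Unique solution: (0,0)=live, (0,3)=dead, (1,3)=dead.
Check: live-neighbor counts of every cell in the completed generation 0:
020100
132200
121100
112100
111000
Applying B3/S23 to generation 0 with these counts gives:
......
.#....
......
......
......
which matches the target exactly.

Answer: #.#...
......
..#...
.#....
......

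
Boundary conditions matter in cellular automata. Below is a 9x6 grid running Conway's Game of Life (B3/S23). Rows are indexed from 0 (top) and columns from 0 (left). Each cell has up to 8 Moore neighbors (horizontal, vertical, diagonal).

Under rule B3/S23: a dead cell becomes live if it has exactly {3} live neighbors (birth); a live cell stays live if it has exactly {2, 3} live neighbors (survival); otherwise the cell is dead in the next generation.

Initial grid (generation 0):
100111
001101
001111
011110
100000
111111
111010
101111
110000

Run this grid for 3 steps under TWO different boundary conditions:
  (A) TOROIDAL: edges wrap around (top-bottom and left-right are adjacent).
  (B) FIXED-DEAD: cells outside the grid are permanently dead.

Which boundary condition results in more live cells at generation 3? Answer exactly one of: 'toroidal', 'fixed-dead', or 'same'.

Answer: fixed-dead

Derivation:
Under TOROIDAL boundary, generation 3:
000000
000000
010001
100001
100000
000000
000000
000000
000000
Population = 5

Under FIXED-DEAD boundary, generation 3:
000100
000100
000111
000011
000000
000011
000100
010001
010001
Population = 14

Comparison: toroidal=5, fixed-dead=14 -> fixed-dead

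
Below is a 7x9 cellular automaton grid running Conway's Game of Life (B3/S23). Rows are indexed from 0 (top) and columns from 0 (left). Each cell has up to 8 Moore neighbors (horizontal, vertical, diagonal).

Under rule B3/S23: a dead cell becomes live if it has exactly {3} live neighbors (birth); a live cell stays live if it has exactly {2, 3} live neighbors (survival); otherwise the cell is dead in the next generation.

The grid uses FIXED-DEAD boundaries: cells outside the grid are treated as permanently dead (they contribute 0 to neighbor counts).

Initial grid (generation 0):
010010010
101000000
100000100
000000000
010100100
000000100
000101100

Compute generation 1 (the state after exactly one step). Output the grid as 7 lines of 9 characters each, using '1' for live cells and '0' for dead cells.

Answer: 010000000
100000000
010000000
000000000
000000000
001010110
000001100

Derivation:
Simulating step by step:
Generation 0 (given above): 14 live cells
Generation 1: 9 live cells
(generation 1 grid is the final answer)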